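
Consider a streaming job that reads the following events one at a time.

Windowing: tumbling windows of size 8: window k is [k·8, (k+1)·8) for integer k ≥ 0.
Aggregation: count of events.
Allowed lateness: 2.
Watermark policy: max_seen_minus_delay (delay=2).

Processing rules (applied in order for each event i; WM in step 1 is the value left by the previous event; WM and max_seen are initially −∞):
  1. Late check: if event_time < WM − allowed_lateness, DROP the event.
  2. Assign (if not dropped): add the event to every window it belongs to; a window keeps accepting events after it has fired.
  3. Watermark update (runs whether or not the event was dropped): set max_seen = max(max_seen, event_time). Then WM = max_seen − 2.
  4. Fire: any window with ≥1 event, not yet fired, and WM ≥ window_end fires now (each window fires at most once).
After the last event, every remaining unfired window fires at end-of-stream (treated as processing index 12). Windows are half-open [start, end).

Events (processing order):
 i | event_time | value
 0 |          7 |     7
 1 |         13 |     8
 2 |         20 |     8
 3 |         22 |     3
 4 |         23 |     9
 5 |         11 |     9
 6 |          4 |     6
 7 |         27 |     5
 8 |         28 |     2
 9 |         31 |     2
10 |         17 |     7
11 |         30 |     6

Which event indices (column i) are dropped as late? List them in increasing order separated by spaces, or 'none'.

i=0 t=7 v=7: → [0,8); WM=5
i=1 t=13 v=8: → [8,16); WM=11; [0,8) fires=1
i=2 t=20 v=8: → [16,24); WM=18; [8,16) fires=1
i=3 t=22 v=3: → [16,24); WM=20
i=4 t=23 v=9: → [16,24); WM=21
i=5 t=11 v=9: DROP (t<21-2); WM=21
i=6 t=4 v=6: DROP (t<21-2); WM=21
i=7 t=27 v=5: → [24,32); WM=25; [16,24) fires=3
i=8 t=28 v=2: → [24,32); WM=26
i=9 t=31 v=2: → [24,32); WM=29
i=10 t=17 v=7: DROP (t<29-2); WM=29
i=11 t=30 v=6: → [24,32); WM=29

5 6 10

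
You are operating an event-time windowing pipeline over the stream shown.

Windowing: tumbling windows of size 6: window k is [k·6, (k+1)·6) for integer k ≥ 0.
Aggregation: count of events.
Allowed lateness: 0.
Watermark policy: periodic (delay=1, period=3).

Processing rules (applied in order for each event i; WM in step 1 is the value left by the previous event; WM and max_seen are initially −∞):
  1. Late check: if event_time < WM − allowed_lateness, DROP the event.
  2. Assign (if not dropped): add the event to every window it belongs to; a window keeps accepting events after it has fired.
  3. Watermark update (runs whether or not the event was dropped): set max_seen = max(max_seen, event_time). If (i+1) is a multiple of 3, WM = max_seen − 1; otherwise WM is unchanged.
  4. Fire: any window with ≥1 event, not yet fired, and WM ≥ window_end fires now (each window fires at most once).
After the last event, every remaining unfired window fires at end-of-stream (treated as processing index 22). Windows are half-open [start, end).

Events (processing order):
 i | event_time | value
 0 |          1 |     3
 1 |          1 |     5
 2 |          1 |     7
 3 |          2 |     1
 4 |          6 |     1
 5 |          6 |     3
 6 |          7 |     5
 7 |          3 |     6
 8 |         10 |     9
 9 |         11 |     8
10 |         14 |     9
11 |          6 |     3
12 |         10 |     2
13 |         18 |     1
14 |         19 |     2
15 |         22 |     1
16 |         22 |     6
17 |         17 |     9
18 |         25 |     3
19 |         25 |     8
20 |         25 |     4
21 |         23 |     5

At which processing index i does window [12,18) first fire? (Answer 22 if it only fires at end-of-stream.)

14

i=0 t=1 v=3: → [0,6); WM=−∞
i=1 t=1 v=5: → [0,6); WM=−∞
i=2 t=1 v=7: → [0,6); WM=0
i=3 t=2 v=1: → [0,6); WM=0
i=4 t=6 v=1: → [6,12); WM=0
i=5 t=6 v=3: → [6,12); WM=5
i=6 t=7 v=5: → [6,12); WM=5
i=7 t=3 v=6: DROP (t<5-0); WM=5
i=8 t=10 v=9: → [6,12); WM=9; [0,6) fires=4
i=9 t=11 v=8: → [6,12); WM=9
i=10 t=14 v=9: → [12,18); WM=9
i=11 t=6 v=3: DROP (t<9-0); WM=13; [6,12) fires=5
i=12 t=10 v=2: DROP (t<13-0); WM=13
i=13 t=18 v=1: → [18,24); WM=13
i=14 t=19 v=2: → [18,24); WM=18; [12,18) fires=1
i=15 t=22 v=1: → [18,24); WM=18
i=16 t=22 v=6: → [18,24); WM=18
i=17 t=17 v=9: DROP (t<18-0); WM=21
i=18 t=25 v=3: → [24,30); WM=21
i=19 t=25 v=8: → [24,30); WM=21
i=20 t=25 v=4: → [24,30); WM=24; [18,24) fires=4
i=21 t=23 v=5: DROP (t<24-0); WM=24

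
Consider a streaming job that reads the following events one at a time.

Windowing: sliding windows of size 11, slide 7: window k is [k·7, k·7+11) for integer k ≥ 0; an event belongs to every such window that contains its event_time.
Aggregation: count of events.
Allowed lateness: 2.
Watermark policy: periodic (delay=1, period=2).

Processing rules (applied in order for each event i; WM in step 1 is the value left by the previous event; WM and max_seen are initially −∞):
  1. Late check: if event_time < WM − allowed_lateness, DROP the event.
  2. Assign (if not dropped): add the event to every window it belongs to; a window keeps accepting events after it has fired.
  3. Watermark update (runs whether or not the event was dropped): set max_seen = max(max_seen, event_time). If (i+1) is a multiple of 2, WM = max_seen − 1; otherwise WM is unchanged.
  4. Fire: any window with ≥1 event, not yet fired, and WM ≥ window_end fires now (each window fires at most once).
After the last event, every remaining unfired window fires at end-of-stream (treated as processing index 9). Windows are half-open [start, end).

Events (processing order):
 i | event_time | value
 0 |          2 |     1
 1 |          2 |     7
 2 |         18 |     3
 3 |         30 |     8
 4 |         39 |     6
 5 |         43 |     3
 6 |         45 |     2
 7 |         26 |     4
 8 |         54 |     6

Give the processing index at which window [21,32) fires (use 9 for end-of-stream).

5

i=0 t=2 v=1: → [0,11); WM=−∞
i=1 t=2 v=7: → [0,11); WM=1
i=2 t=18 v=3: → [14,25); WM=1
i=3 t=30 v=8: → [28,39),[21,32); WM=29; [0,11) fires=2 [14,25) fires=1
i=4 t=39 v=6: → [35,46); WM=29
i=5 t=43 v=3: → [42,53),[35,46); WM=42; [21,32) fires=1 [28,39) fires=1
i=6 t=45 v=2: → [42,53),[35,46); WM=42
i=7 t=26 v=4: DROP (t<42-2); WM=44
i=8 t=54 v=6: → [49,60); WM=44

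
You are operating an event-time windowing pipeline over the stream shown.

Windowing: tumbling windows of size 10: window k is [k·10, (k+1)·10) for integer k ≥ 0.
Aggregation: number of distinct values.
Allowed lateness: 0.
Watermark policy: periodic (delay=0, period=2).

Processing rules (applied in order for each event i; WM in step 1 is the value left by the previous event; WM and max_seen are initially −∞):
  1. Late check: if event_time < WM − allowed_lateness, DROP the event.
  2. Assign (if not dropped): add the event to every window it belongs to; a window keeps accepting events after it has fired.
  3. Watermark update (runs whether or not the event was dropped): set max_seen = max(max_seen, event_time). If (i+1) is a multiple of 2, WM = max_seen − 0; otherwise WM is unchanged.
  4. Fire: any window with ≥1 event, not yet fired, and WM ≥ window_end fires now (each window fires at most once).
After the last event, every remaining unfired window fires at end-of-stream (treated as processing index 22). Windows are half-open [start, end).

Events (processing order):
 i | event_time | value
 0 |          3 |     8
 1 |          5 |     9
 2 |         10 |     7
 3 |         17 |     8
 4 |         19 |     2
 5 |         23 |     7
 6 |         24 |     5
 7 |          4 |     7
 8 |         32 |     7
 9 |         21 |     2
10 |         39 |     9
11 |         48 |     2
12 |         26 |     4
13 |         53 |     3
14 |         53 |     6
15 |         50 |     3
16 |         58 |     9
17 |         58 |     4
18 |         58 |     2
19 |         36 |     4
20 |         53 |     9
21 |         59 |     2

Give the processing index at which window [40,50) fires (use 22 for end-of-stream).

13

i=0 t=3 v=8: → [0,10); WM=−∞
i=1 t=5 v=9: → [0,10); WM=5
i=2 t=10 v=7: → [10,20); WM=5
i=3 t=17 v=8: → [10,20); WM=17; [0,10) fires=2
i=4 t=19 v=2: → [10,20); WM=17
i=5 t=23 v=7: → [20,30); WM=23; [10,20) fires=3
i=6 t=24 v=5: → [20,30); WM=23
i=7 t=4 v=7: DROP (t<23-0); WM=24
i=8 t=32 v=7: → [30,40); WM=24
i=9 t=21 v=2: DROP (t<24-0); WM=32; [20,30) fires=2
i=10 t=39 v=9: → [30,40); WM=32
i=11 t=48 v=2: → [40,50); WM=48; [30,40) fires=2
i=12 t=26 v=4: DROP (t<48-0); WM=48
i=13 t=53 v=3: → [50,60); WM=53; [40,50) fires=1
i=14 t=53 v=6: → [50,60); WM=53
i=15 t=50 v=3: DROP (t<53-0); WM=53
i=16 t=58 v=9: → [50,60); WM=53
i=17 t=58 v=4: → [50,60); WM=58
i=18 t=58 v=2: → [50,60); WM=58
i=19 t=36 v=4: DROP (t<58-0); WM=58
i=20 t=53 v=9: DROP (t<58-0); WM=58
i=21 t=59 v=2: → [50,60); WM=59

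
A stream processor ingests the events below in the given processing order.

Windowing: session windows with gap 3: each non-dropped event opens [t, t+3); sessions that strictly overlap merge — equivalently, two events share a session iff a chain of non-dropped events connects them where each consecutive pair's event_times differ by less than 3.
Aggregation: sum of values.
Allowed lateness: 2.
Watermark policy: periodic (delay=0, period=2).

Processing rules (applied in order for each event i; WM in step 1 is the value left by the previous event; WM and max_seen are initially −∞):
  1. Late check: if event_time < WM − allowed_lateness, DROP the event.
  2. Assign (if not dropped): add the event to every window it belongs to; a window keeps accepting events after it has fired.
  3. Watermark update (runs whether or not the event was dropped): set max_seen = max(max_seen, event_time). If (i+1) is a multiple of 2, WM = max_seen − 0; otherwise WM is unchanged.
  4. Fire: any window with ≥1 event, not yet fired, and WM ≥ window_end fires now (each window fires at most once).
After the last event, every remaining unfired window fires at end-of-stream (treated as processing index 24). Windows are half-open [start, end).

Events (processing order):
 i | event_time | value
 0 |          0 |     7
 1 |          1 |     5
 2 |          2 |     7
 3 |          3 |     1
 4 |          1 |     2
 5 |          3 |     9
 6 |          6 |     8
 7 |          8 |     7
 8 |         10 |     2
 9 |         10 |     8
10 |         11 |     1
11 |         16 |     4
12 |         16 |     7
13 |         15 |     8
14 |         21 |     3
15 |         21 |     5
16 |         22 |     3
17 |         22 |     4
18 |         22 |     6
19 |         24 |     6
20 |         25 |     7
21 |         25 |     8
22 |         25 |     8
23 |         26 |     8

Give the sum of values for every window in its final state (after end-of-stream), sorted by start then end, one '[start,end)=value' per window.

i=0 t=0 v=7: → [0,3); WM=−∞
i=1 t=1 v=5: → [0,4); WM=1
i=2 t=2 v=7: → [0,5); WM=1
i=3 t=3 v=1: → [0,6); WM=3
i=4 t=1 v=2: → [0,6); WM=3
i=5 t=3 v=9: → [0,6); WM=3
i=6 t=6 v=8: → [6,9); WM=3
i=7 t=8 v=7: → [6,11); WM=8
i=8 t=10 v=2: → [6,13); WM=8
i=9 t=10 v=8: → [6,13); WM=10
i=10 t=11 v=1: → [6,14); WM=10
i=11 t=16 v=4: → [16,19); WM=16
i=12 t=16 v=7: → [16,19); WM=16
i=13 t=15 v=8: → [15,19); WM=16
i=14 t=21 v=3: → [21,24); WM=16
i=15 t=21 v=5: → [21,24); WM=21
i=16 t=22 v=3: → [21,25); WM=21
i=17 t=22 v=4: → [21,25); WM=22
i=18 t=22 v=6: → [21,25); WM=22
i=19 t=24 v=6: → [21,27); WM=24
i=20 t=25 v=7: → [21,28); WM=24
i=21 t=25 v=8: → [21,28); WM=25
i=22 t=25 v=8: → [21,28); WM=25
i=23 t=26 v=8: → [21,29); WM=26

[0,6)=31 [6,14)=26 [15,19)=19 [21,29)=58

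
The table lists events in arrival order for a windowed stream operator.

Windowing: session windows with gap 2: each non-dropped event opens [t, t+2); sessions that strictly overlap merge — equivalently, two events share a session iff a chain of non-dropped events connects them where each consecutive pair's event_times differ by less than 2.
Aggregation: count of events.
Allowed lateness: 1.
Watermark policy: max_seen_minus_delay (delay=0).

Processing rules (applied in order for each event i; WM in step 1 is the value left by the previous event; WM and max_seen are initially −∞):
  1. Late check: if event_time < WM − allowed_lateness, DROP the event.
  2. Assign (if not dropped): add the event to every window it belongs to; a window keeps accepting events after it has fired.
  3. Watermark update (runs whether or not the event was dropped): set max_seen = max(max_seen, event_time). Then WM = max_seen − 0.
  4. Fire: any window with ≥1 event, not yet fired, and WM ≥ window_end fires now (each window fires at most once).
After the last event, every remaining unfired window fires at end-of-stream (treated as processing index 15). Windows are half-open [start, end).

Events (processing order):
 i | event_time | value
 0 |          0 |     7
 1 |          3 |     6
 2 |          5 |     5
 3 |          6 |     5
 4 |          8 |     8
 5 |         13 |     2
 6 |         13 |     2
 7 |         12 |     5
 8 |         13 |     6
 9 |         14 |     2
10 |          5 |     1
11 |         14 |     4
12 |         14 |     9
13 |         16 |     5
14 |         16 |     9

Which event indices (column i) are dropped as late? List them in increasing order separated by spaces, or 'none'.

i=0 t=0 v=7: → [0,2); WM=0
i=1 t=3 v=6: → [3,5); WM=3
i=2 t=5 v=5: → [5,7); WM=5
i=3 t=6 v=5: → [5,8); WM=6
i=4 t=8 v=8: → [8,10); WM=8
i=5 t=13 v=2: → [13,15); WM=13
i=6 t=13 v=2: → [13,15); WM=13
i=7 t=12 v=5: → [12,15); WM=13
i=8 t=13 v=6: → [12,15); WM=13
i=9 t=14 v=2: → [12,16); WM=14
i=10 t=5 v=1: DROP (t<14-1); WM=14
i=11 t=14 v=4: → [12,16); WM=14
i=12 t=14 v=9: → [12,16); WM=14
i=13 t=16 v=5: → [16,18); WM=16
i=14 t=16 v=9: → [16,18); WM=16

10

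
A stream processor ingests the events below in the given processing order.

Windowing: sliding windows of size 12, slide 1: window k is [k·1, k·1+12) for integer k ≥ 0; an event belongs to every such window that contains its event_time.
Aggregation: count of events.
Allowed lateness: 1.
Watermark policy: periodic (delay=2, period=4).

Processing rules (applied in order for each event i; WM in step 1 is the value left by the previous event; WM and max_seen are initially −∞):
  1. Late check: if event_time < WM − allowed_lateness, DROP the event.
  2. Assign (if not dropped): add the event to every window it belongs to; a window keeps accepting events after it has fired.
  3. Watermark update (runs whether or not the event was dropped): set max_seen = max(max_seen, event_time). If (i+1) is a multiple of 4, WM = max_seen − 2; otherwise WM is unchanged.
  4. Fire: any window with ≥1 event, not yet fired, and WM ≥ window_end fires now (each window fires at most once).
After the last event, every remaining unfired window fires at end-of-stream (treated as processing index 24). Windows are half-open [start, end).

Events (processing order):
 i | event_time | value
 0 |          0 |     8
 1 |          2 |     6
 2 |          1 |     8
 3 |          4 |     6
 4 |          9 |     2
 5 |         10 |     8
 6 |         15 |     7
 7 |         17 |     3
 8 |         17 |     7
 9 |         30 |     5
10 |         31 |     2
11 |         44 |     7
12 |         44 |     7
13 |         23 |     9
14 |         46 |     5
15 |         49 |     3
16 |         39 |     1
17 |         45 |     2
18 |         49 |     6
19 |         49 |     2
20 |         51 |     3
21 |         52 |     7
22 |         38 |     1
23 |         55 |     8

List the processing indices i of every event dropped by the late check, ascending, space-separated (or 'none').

i=0 t=0 v=8: → [0,12); WM=−∞
i=1 t=2 v=6: → [2,14),[1,13),[0,12); WM=−∞
i=2 t=1 v=8: → [1,13),[0,12); WM=−∞
i=3 t=4 v=6: → [4,16),[3,15),[2,14),[1,13),[0,12); WM=2
i=4 t=9 v=2: → [9,21),[8,20),[7,19),[6,18),[5,17),[4,16),[3,15),[2,14),[1,13),[0,12); WM=2
i=5 t=10 v=8: → [10,22),[9,21),[8,20),[7,19),[6,18),[5,17),[4,16),[3,15),[2,14),[1,13),[0,12); WM=2
i=6 t=15 v=7: → [15,27),[14,26),[13,25),[12,24),[11,23),[10,22),[9,21),[8,20),[7,19),[6,18),[5,17),[4,16); WM=2
i=7 t=17 v=3: → [17,29),[16,28),[15,27),[14,26),[13,25),[12,24),[11,23),[10,22),[9,21),[8,20),[7,19),[6,18); WM=15; [0,12) fires=6 [1,13) fires=5 [2,14) fires=4 [3,15) fires=3
i=8 t=17 v=7: → [17,29),[16,28),[15,27),[14,26),[13,25),[12,24),[11,23),[10,22),[9,21),[8,20),[7,19),[6,18); WM=15
i=9 t=30 v=5: → [30,42),[29,41),[28,40),[27,39),[26,38),[25,37),[24,36),[23,35),[22,34),[21,33),[20,32),[19,31); WM=15
i=10 t=31 v=2: → [31,43),[30,42),[29,41),[28,40),[27,39),[26,38),[25,37),[24,36),[23,35),[22,34),[21,33),[20,32); WM=15
i=11 t=44 v=7: → [44,56),[43,55),[42,54),[41,53),[40,52),[39,51),[38,50),[37,49),[36,48),[35,47),[34,46),[33,45); WM=42; [4,16) fires=4 [5,17) fires=3 [6,18) fires=5 [7,19) fires=5 [8,20) fires=5 [9,21) fires=5 [10,22) fires=4 [11,23) fires=3 [12,24) fires=3 [13,25) fires=3 [14,26) fires=3 [15,27) fires=3 [16,28) fires=2 [17,29) fires=2 [19,31) fires=1 [20,32) fires=2 [21,33) fires=2 [22,34) fires=2 [23,35) fires=2 [24,36) fires=2 [25,37) fires=2 [26,38) fires=2 [27,39) fires=2 [28,40) fires=2 [29,41) fires=2 [30,42) fires=2
i=12 t=44 v=7: → [44,56),[43,55),[42,54),[41,53),[40,52),[39,51),[38,50),[37,49),[36,48),[35,47),[34,46),[33,45); WM=42
i=13 t=23 v=9: DROP (t<42-1); WM=42
i=14 t=46 v=5: → [46,58),[45,57),[44,56),[43,55),[42,54),[41,53),[40,52),[39,51),[38,50),[37,49),[36,48),[35,47); WM=42
i=15 t=49 v=3: → [49,61),[48,60),[47,59),[46,58),[45,57),[44,56),[43,55),[42,54),[41,53),[40,52),[39,51),[38,50); WM=47; [31,43) fires=1 [33,45) fires=2 [34,46) fires=2 [35,47) fires=3
i=16 t=39 v=1: DROP (t<47-1); WM=47
i=17 t=45 v=2: DROP (t<47-1); WM=47
i=18 t=49 v=6: → [49,61),[48,60),[47,59),[46,58),[45,57),[44,56),[43,55),[42,54),[41,53),[40,52),[39,51),[38,50); WM=47
i=19 t=49 v=2: → [49,61),[48,60),[47,59),[46,58),[45,57),[44,56),[43,55),[42,54),[41,53),[40,52),[39,51),[38,50); WM=47
i=20 t=51 v=3: → [51,63),[50,62),[49,61),[48,60),[47,59),[46,58),[45,57),[44,56),[43,55),[42,54),[41,53),[40,52); WM=47
i=21 t=52 v=7: → [52,64),[51,63),[50,62),[49,61),[48,60),[47,59),[46,58),[45,57),[44,56),[43,55),[42,54),[41,53); WM=47
i=22 t=38 v=1: DROP (t<47-1); WM=47
i=23 t=55 v=8: → [55,67),[54,66),[53,65),[52,64),[51,63),[50,62),[49,61),[48,60),[47,59),[46,58),[45,57),[44,56); WM=53; [36,48) fires=3 [37,49) fires=3 [38,50) fires=6 [39,51) fires=6 [40,52) fires=7 [41,53) fires=8

13 16 17 22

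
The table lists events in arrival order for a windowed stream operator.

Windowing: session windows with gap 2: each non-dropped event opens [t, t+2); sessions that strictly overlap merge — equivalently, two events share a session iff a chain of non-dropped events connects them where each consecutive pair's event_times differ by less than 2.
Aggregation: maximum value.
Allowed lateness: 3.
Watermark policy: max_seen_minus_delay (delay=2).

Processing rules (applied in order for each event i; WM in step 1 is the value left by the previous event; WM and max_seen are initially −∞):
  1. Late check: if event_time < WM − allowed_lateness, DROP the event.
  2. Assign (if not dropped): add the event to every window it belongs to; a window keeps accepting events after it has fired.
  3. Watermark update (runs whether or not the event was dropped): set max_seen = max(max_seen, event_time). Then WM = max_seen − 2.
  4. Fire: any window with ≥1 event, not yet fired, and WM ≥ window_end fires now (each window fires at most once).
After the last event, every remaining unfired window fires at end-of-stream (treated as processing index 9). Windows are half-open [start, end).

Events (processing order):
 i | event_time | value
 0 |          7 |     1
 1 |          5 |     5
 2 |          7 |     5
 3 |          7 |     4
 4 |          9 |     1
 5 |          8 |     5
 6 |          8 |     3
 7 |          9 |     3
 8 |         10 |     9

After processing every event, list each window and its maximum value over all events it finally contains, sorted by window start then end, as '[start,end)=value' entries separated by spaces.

[5,7)=5 [7,12)=9

i=0 t=7 v=1: → [7,9); WM=5
i=1 t=5 v=5: → [5,7); WM=5
i=2 t=7 v=5: → [7,9); WM=5
i=3 t=7 v=4: → [7,9); WM=5
i=4 t=9 v=1: → [9,11); WM=7
i=5 t=8 v=5: → [7,11); WM=7
i=6 t=8 v=3: → [7,11); WM=7
i=7 t=9 v=3: → [7,11); WM=7
i=8 t=10 v=9: → [7,12); WM=8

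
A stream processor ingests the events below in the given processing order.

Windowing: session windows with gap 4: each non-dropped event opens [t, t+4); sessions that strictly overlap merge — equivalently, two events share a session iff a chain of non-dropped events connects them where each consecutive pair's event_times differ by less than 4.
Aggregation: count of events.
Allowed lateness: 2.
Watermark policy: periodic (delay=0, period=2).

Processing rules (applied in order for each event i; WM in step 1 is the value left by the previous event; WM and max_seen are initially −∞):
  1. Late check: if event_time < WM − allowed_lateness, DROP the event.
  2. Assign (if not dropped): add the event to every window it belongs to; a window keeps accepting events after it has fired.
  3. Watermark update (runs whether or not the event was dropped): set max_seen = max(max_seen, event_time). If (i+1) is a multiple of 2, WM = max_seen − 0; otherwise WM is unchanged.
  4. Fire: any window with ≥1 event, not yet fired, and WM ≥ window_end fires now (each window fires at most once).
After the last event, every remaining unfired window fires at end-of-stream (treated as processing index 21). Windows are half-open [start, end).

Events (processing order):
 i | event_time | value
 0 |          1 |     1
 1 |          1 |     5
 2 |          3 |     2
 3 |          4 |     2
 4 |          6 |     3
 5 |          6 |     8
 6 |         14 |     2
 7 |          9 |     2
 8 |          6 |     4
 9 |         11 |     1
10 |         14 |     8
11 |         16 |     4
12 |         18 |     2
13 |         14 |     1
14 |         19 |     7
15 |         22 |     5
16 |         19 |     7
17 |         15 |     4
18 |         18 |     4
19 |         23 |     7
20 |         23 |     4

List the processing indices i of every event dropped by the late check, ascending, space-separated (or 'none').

i=0 t=1 v=1: → [1,5); WM=−∞
i=1 t=1 v=5: → [1,5); WM=1
i=2 t=3 v=2: → [1,7); WM=1
i=3 t=4 v=2: → [1,8); WM=4
i=4 t=6 v=3: → [1,10); WM=4
i=5 t=6 v=8: → [1,10); WM=6
i=6 t=14 v=2: → [14,18); WM=6
i=7 t=9 v=2: → [1,13); WM=14
i=8 t=6 v=4: DROP (t<14-2); WM=14
i=9 t=11 v=1: DROP (t<14-2); WM=14
i=10 t=14 v=8: → [14,18); WM=14
i=11 t=16 v=4: → [14,20); WM=16
i=12 t=18 v=2: → [14,22); WM=16
i=13 t=14 v=1: → [14,22); WM=18
i=14 t=19 v=7: → [14,23); WM=18
i=15 t=22 v=5: → [14,26); WM=22
i=16 t=19 v=7: DROP (t<22-2); WM=22
i=17 t=15 v=4: DROP (t<22-2); WM=22
i=18 t=18 v=4: DROP (t<22-2); WM=22
i=19 t=23 v=7: → [14,27); WM=23
i=20 t=23 v=4: → [14,27); WM=23

8 9 16 17 18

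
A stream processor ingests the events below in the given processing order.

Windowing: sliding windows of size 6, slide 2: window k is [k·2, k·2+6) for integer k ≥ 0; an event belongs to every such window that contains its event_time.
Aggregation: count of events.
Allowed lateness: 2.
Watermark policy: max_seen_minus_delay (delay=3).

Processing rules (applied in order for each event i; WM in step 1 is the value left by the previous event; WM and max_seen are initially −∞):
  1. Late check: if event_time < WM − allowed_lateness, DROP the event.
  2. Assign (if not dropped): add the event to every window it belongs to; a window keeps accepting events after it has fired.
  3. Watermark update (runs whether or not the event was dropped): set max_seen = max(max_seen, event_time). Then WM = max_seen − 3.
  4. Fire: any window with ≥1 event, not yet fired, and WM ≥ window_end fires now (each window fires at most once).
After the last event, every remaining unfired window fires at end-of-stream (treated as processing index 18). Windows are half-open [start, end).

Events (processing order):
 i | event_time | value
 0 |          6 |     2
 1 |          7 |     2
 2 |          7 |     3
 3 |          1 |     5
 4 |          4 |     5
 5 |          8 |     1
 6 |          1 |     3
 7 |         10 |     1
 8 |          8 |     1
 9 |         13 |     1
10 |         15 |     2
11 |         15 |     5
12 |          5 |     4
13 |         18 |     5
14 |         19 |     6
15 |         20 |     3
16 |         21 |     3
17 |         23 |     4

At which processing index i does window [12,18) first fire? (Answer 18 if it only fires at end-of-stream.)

i=0 t=6 v=2: → [6,12),[4,10),[2,8); WM=3
i=1 t=7 v=2: → [6,12),[4,10),[2,8); WM=4
i=2 t=7 v=3: → [6,12),[4,10),[2,8); WM=4
i=3 t=1 v=5: DROP (t<4-2); WM=4
i=4 t=4 v=5: → [4,10),[2,8),[0,6); WM=4
i=5 t=8 v=1: → [8,14),[6,12),[4,10); WM=5
i=6 t=1 v=3: DROP (t<5-2); WM=5
i=7 t=10 v=1: → [10,16),[8,14),[6,12); WM=7; [0,6) fires=1
i=8 t=8 v=1: → [8,14),[6,12),[4,10); WM=7
i=9 t=13 v=1: → [12,18),[10,16),[8,14); WM=10; [2,8) fires=4 [4,10) fires=6
i=10 t=15 v=2: → [14,20),[12,18),[10,16); WM=12; [6,12) fires=6
i=11 t=15 v=5: → [14,20),[12,18),[10,16); WM=12
i=12 t=5 v=4: DROP (t<12-2); WM=12
i=13 t=18 v=5: → [18,24),[16,22),[14,20); WM=15; [8,14) fires=4
i=14 t=19 v=6: → [18,24),[16,22),[14,20); WM=16; [10,16) fires=4
i=15 t=20 v=3: → [20,26),[18,24),[16,22); WM=17
i=16 t=21 v=3: → [20,26),[18,24),[16,22); WM=18; [12,18) fires=3
i=17 t=23 v=4: → [22,28),[20,26),[18,24); WM=20; [14,20) fires=4

16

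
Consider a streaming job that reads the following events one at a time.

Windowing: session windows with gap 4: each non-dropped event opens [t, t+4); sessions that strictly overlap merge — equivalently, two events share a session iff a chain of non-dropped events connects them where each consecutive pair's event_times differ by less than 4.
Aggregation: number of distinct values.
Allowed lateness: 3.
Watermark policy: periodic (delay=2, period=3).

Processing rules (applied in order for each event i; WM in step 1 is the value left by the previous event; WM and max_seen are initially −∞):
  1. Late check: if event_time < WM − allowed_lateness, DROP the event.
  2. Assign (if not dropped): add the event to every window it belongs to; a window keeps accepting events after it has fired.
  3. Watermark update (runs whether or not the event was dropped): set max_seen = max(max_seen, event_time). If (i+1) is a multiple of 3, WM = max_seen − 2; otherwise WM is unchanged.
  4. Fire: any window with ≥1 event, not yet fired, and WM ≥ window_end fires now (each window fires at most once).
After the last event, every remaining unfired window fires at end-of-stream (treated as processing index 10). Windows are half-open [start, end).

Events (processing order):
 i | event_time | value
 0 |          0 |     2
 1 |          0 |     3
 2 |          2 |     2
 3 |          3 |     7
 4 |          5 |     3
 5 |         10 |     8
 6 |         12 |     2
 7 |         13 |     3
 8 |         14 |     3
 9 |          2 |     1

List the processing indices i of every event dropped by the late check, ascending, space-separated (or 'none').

9

i=0 t=0 v=2: → [0,4); WM=−∞
i=1 t=0 v=3: → [0,4); WM=−∞
i=2 t=2 v=2: → [0,6); WM=0
i=3 t=3 v=7: → [0,7); WM=0
i=4 t=5 v=3: → [0,9); WM=0
i=5 t=10 v=8: → [10,14); WM=8
i=6 t=12 v=2: → [10,16); WM=8
i=7 t=13 v=3: → [10,17); WM=8
i=8 t=14 v=3: → [10,18); WM=12
i=9 t=2 v=1: DROP (t<12-3); WM=12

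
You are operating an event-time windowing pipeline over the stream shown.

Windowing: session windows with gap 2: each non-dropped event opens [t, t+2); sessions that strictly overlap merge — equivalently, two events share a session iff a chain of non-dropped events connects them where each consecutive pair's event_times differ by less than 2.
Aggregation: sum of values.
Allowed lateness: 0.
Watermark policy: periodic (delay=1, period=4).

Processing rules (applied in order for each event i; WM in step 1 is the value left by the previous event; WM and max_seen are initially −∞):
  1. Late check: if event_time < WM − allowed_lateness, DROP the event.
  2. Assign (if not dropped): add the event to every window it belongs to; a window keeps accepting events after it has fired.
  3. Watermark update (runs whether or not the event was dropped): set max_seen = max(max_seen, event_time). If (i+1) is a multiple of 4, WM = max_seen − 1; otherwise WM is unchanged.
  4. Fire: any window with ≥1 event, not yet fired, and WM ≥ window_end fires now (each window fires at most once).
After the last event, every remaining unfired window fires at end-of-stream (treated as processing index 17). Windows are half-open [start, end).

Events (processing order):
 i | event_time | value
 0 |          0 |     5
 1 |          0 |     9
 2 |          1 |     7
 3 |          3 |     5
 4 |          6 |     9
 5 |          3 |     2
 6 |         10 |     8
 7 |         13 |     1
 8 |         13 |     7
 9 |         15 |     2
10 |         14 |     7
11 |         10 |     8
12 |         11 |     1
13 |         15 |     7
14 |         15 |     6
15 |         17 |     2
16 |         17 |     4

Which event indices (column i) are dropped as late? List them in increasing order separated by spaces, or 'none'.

11 12

i=0 t=0 v=5: → [0,2); WM=−∞
i=1 t=0 v=9: → [0,2); WM=−∞
i=2 t=1 v=7: → [0,3); WM=−∞
i=3 t=3 v=5: → [3,5); WM=2
i=4 t=6 v=9: → [6,8); WM=2
i=5 t=3 v=2: → [3,5); WM=2
i=6 t=10 v=8: → [10,12); WM=2
i=7 t=13 v=1: → [13,15); WM=12
i=8 t=13 v=7: → [13,15); WM=12
i=9 t=15 v=2: → [15,17); WM=12
i=10 t=14 v=7: → [13,17); WM=12
i=11 t=10 v=8: DROP (t<12-0); WM=14
i=12 t=11 v=1: DROP (t<14-0); WM=14
i=13 t=15 v=7: → [13,17); WM=14
i=14 t=15 v=6: → [13,17); WM=14
i=15 t=17 v=2: → [17,19); WM=16
i=16 t=17 v=4: → [17,19); WM=16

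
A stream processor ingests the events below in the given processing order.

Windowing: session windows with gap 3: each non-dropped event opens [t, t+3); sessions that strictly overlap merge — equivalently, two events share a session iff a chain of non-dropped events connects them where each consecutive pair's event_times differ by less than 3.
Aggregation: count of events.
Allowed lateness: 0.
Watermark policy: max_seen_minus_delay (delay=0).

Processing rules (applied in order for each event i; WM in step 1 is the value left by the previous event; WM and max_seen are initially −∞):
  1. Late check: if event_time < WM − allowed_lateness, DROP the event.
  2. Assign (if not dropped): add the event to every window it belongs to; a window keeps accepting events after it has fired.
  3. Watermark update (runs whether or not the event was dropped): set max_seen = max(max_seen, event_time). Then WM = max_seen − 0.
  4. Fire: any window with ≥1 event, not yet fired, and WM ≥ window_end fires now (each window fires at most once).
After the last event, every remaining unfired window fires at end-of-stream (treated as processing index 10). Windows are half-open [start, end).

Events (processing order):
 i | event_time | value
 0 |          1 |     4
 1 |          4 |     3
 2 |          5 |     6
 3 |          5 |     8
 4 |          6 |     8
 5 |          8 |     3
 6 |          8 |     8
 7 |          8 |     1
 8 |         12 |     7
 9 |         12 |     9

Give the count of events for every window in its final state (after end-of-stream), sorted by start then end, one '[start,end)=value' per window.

[1,4)=1 [4,11)=7 [12,15)=2

i=0 t=1 v=4: → [1,4); WM=1
i=1 t=4 v=3: → [4,7); WM=4
i=2 t=5 v=6: → [4,8); WM=5
i=3 t=5 v=8: → [4,8); WM=5
i=4 t=6 v=8: → [4,9); WM=6
i=5 t=8 v=3: → [4,11); WM=8
i=6 t=8 v=8: → [4,11); WM=8
i=7 t=8 v=1: → [4,11); WM=8
i=8 t=12 v=7: → [12,15); WM=12
i=9 t=12 v=9: → [12,15); WM=12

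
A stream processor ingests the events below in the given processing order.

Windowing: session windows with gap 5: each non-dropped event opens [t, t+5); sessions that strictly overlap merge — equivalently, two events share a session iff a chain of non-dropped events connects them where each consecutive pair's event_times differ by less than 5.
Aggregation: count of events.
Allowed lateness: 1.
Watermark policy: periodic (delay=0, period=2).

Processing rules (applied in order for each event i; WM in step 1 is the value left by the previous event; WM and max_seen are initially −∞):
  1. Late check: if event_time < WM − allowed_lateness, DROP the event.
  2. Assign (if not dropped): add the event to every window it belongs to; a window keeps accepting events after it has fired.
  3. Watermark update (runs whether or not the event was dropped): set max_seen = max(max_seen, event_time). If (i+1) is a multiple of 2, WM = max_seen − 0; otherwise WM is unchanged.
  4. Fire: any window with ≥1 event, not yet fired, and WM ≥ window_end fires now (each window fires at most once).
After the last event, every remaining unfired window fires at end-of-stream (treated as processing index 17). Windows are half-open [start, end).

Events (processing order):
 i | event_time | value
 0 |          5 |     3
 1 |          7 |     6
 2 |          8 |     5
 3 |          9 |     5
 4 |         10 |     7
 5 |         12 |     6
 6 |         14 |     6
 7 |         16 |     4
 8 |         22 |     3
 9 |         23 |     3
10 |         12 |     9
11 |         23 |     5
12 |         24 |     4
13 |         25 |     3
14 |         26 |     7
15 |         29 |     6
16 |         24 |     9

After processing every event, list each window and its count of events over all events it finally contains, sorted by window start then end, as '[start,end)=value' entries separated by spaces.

[5,21)=8 [22,34)=7

i=0 t=5 v=3: → [5,10); WM=−∞
i=1 t=7 v=6: → [5,12); WM=7
i=2 t=8 v=5: → [5,13); WM=7
i=3 t=9 v=5: → [5,14); WM=9
i=4 t=10 v=7: → [5,15); WM=9
i=5 t=12 v=6: → [5,17); WM=12
i=6 t=14 v=6: → [5,19); WM=12
i=7 t=16 v=4: → [5,21); WM=16
i=8 t=22 v=3: → [22,27); WM=16
i=9 t=23 v=3: → [22,28); WM=23
i=10 t=12 v=9: DROP (t<23-1); WM=23
i=11 t=23 v=5: → [22,28); WM=23
i=12 t=24 v=4: → [22,29); WM=23
i=13 t=25 v=3: → [22,30); WM=25
i=14 t=26 v=7: → [22,31); WM=25
i=15 t=29 v=6: → [22,34); WM=29
i=16 t=24 v=9: DROP (t<29-1); WM=29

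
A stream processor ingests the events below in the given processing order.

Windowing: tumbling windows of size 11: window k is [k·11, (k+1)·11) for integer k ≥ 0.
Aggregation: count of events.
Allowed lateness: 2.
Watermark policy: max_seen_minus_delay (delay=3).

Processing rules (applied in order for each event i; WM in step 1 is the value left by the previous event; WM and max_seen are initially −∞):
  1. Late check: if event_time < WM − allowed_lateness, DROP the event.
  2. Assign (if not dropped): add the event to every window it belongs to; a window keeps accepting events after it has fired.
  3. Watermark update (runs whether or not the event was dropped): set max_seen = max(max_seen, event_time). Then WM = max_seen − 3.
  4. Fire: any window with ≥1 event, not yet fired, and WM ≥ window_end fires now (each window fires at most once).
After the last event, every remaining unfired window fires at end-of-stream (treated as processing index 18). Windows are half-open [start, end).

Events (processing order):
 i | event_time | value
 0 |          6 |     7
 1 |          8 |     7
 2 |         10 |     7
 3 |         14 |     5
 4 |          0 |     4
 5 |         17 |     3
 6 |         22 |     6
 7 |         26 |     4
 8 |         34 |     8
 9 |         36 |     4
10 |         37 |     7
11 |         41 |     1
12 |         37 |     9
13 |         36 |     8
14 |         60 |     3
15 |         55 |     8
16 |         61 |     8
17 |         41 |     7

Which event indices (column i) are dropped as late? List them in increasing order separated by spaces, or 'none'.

i=0 t=6 v=7: → [0,11); WM=3
i=1 t=8 v=7: → [0,11); WM=5
i=2 t=10 v=7: → [0,11); WM=7
i=3 t=14 v=5: → [11,22); WM=11; [0,11) fires=3
i=4 t=0 v=4: DROP (t<11-2); WM=11
i=5 t=17 v=3: → [11,22); WM=14
i=6 t=22 v=6: → [22,33); WM=19
i=7 t=26 v=4: → [22,33); WM=23; [11,22) fires=2
i=8 t=34 v=8: → [33,44); WM=31
i=9 t=36 v=4: → [33,44); WM=33; [22,33) fires=2
i=10 t=37 v=7: → [33,44); WM=34
i=11 t=41 v=1: → [33,44); WM=38
i=12 t=37 v=9: → [33,44); WM=38
i=13 t=36 v=8: → [33,44); WM=38
i=14 t=60 v=3: → [55,66); WM=57; [33,44) fires=6
i=15 t=55 v=8: → [55,66); WM=57
i=16 t=61 v=8: → [55,66); WM=58
i=17 t=41 v=7: DROP (t<58-2); WM=58

4 17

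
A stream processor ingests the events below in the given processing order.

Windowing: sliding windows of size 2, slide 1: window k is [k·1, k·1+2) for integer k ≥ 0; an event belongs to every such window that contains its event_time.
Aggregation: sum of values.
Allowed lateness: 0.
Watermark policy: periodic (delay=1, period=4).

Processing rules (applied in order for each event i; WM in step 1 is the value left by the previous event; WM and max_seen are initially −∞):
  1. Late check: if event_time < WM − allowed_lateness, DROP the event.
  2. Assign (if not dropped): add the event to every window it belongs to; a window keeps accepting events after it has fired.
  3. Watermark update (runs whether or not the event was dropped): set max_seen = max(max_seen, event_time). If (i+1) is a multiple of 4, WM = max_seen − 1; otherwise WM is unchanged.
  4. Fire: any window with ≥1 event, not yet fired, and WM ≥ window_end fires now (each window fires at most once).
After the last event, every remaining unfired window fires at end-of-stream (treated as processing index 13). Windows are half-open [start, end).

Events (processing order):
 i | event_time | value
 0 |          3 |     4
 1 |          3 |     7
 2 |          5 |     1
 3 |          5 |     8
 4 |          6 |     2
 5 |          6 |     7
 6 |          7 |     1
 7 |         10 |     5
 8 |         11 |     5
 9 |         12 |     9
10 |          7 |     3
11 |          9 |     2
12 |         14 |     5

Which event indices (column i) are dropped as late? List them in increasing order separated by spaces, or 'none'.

i=0 t=3 v=4: → [3,5),[2,4); WM=−∞
i=1 t=3 v=7: → [3,5),[2,4); WM=−∞
i=2 t=5 v=1: → [5,7),[4,6); WM=−∞
i=3 t=5 v=8: → [5,7),[4,6); WM=4; [2,4) fires=11
i=4 t=6 v=2: → [6,8),[5,7); WM=4
i=5 t=6 v=7: → [6,8),[5,7); WM=4
i=6 t=7 v=1: → [7,9),[6,8); WM=4
i=7 t=10 v=5: → [10,12),[9,11); WM=9; [3,5) fires=11 [4,6) fires=9 [5,7) fires=18 [6,8) fires=10 [7,9) fires=1
i=8 t=11 v=5: → [11,13),[10,12); WM=9
i=9 t=12 v=9: → [12,14),[11,13); WM=9
i=10 t=7 v=3: DROP (t<9-0); WM=9
i=11 t=9 v=2: → [9,11),[8,10); WM=11; [8,10) fires=2 [9,11) fires=7
i=12 t=14 v=5: → [14,16),[13,15); WM=11

10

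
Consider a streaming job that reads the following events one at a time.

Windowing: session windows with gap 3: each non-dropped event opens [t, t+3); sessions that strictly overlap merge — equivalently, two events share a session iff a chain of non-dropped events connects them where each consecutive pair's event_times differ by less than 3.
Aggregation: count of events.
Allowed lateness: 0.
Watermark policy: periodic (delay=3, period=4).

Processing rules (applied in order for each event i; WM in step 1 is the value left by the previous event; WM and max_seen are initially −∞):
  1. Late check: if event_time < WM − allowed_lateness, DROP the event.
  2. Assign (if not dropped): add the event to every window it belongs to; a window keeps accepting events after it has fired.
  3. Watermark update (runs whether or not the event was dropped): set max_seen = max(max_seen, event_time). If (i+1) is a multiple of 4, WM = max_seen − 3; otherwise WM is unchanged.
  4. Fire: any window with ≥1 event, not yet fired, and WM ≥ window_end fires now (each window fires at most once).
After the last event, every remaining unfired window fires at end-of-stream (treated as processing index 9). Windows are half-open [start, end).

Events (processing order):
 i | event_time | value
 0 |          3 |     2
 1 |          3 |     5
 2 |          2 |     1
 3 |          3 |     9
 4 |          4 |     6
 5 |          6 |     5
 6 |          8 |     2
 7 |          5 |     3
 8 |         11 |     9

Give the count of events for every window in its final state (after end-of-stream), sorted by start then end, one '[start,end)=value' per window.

i=0 t=3 v=2: → [3,6); WM=−∞
i=1 t=3 v=5: → [3,6); WM=−∞
i=2 t=2 v=1: → [2,6); WM=−∞
i=3 t=3 v=9: → [2,6); WM=0
i=4 t=4 v=6: → [2,7); WM=0
i=5 t=6 v=5: → [2,9); WM=0
i=6 t=8 v=2: → [2,11); WM=0
i=7 t=5 v=3: → [2,11); WM=5
i=8 t=11 v=9: → [11,14); WM=5

[2,11)=8 [11,14)=1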